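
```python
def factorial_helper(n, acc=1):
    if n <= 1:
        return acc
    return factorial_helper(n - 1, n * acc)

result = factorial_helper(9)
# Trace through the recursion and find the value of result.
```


factorial_helper(9, 1)
= factorial_helper(8, 9 * 1) = factorial_helper(8, 9)
= factorial_helper(7, 8 * 9) = factorial_helper(7, 72)
= factorial_helper(6, 7 * 72) = factorial_helper(6, 504)
= factorial_helper(5, 6 * 504) = factorial_helper(5, 3024)
= factorial_helper(4, 5 * 3024) = factorial_helper(4, 15120)
= factorial_helper(3, 4 * 15120) = factorial_helper(3, 60480)
= factorial_helper(2, 3 * 60480) = factorial_helper(2, 181440)
= factorial_helper(1, 2 * 181440) = factorial_helper(1, 362880)
n <= 1, return acc = 362880


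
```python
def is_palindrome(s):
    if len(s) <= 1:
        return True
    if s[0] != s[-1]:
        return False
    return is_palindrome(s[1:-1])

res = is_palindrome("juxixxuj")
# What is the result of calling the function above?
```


is_palindrome("juxixxuj")
"juxixxuj": s[0]='j' == s[-1]='j' -> is_palindrome("uxixxu")
"uxixxu": s[0]='u' == s[-1]='u' -> is_palindrome("xixx")
"xixx": s[0]='x' == s[-1]='x' -> is_palindrome("ix")
"ix": s[0]='i' != s[-1]='x' -> False
= False


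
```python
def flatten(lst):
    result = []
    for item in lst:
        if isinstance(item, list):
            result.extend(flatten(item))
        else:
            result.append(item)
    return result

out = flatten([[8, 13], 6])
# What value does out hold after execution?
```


flatten([[8, 13], 6])
Processing each element:
  [8, 13] is a list -> flatten recursively -> [8, 13]
  6 is not a list -> append 6
= [8, 13, 6]


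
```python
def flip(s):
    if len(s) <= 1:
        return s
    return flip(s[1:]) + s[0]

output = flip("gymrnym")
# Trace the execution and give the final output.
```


flip("gymrnym")
= flip("ymrnym") + "g"
= flip("mrnym") + "y" + "g"
= flip("rnym") + "m" + "y" + "g"
= flip("nym") + "r" + "m" + "y" + "g"
= flip("ym") + "n" + "r" + "m" + "y" + "g"
= flip("m") + "y" + "n" + "r" + "m" + "y" + "g"
= "m" + "y" + "n" + "r" + "m" + "y" + "g"
= "mynrmyg"


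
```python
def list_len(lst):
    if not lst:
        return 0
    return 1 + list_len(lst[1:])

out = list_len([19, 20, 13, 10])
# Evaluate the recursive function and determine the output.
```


list_len([19, 20, 13, 10])
= 1 + list_len([20, 13, 10])
= 1 + 1 + list_len([13, 10])
= 1 + 1 + 1 + list_len([10])
= 1 + 1 + 1 + 1 + list_len([])
= 1 + 1 + 1 + 1 + 0
= 4


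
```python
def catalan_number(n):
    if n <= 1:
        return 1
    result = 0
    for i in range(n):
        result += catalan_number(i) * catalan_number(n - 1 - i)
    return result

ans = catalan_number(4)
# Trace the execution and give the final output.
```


catalan_number(4)
= sum of catalan_number(i) * catalan_number(4-1-i) for i in 0..3
First compute sub-values bottom-up:
  catalan_number(0) = 1, catalan_number(1) = 1
  catalan_number(2) = 1*1 + 1*1 = 2
  catalan_number(3) = 1*2 + 1*1 + 2*1 = 5
Now catalan_number(4):
  catalan_number(0)*catalan_number(3) = 1*5 = 5
  catalan_number(1)*catalan_number(2) = 1*2 = 2
  catalan_number(2)*catalan_number(1) = 2*1 = 2
  catalan_number(3)*catalan_number(0) = 5*1 = 5
= 5 + 2 + 2 + 5
= 14


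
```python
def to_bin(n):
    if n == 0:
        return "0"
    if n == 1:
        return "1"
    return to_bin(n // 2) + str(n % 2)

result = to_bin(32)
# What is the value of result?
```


to_bin(32)
= to_bin(16) + "0"
= to_bin(8) + "0" + "0"
= to_bin(4) + "0" + "0" + "0"
= to_bin(2) + "0" + "0" + "0" + "0"
= to_bin(1) + "0" + "0" + "0" + "0" + "0"
= "1" + "0" + "0" + "0" + "0" + "0"
= "100000"


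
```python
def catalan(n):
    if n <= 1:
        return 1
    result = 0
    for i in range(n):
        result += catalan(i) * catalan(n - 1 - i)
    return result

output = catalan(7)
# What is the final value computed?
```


catalan(7)
= sum of catalan(i) * catalan(7-1-i) for i in 0..6
First compute sub-values bottom-up:
  catalan(0) = 1, catalan(1) = 1
  catalan(2) = 1*1 + 1*1 = 2
  catalan(3) = 1*2 + 1*1 + 2*1 = 5
  catalan(4) = 1*5 + 1*2 + 2*1 + 5*1 = 14
  catalan(5) = 1*14 + 1*5 + 2*2 + 5*1 + 14*1 = 42
  catalan(6) = 1*42 + 1*14 + 2*5 + 5*2 + 14*1 + 42*1 = 132
Now catalan(7):
  catalan(0)*catalan(6) = 1*132 = 132
  catalan(1)*catalan(5) = 1*42 = 42
  catalan(2)*catalan(4) = 2*14 = 28
  catalan(3)*catalan(3) = 5*5 = 25
  catalan(4)*catalan(2) = 14*2 = 28
  catalan(5)*catalan(1) = 42*1 = 42
  catalan(6)*catalan(0) = 132*1 = 132
= 132 + 42 + 28 + 25 + 28 + 42 + 132
= 429


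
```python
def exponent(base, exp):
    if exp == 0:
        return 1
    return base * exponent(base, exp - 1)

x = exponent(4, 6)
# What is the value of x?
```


exponent(4, 6)
= 4 * exponent(4, 5)
= 4 * 4 * exponent(4, 4)
= 4 * 4 * 4 * exponent(4, 3)
= 4 * 4 * 4 * 4 * exponent(4, 2)
= 4 * 4 * 4 * 4 * 4 * exponent(4, 1)
= 4 * 4 * 4 * 4 * 4 * 4 * exponent(4, 0)
= 4 * 4 * 4 * 4 * 4 * 4 * 1
= 4096


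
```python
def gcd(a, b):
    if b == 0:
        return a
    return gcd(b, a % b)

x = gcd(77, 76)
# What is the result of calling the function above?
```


gcd(77, 76)
= gcd(76, 77 % 76) = gcd(76, 1)
= gcd(1, 76 % 1) = gcd(1, 0)
b == 0, return a = 1


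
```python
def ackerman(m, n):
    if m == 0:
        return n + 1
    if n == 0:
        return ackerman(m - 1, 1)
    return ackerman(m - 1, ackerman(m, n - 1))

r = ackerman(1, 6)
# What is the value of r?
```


ackerman(1, 6)
= ackerman(0, ackerman(1, 5))
First compute ackerman(1, 5) = 7
= ackerman(0, 7)
= 8


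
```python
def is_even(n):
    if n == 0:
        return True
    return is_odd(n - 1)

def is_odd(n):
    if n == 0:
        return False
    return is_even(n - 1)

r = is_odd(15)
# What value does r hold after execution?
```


is_odd(15)
= is_even(14)
= is_odd(13)
= is_even(12)
= is_odd(11)
= is_even(10)
= is_odd(9)
= is_even(8)
= is_odd(7)
= is_even(6)
= is_odd(5)
= is_even(4)
= is_odd(3)
= is_even(2)
= is_odd(1)
= is_even(0)
n == 0: return True
= True


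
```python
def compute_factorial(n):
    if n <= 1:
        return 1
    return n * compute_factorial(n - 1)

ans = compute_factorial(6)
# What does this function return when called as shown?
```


compute_factorial(6)
= 6 * compute_factorial(5)
= 6 * 5 * compute_factorial(4)
= 6 * 5 * 4 * compute_factorial(3)
= 6 * 5 * 4 * 3 * compute_factorial(2)
= 6 * 5 * 4 * 3 * 2 * compute_factorial(1)
= 6 * 5 * 4 * 3 * 2 * 1
= 720


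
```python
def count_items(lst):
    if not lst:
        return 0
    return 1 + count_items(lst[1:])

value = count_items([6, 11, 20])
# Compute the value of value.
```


count_items([6, 11, 20])
= 1 + count_items([11, 20])
= 1 + 1 + count_items([20])
= 1 + 1 + 1 + count_items([])
= 1 + 1 + 1 + 0
= 3


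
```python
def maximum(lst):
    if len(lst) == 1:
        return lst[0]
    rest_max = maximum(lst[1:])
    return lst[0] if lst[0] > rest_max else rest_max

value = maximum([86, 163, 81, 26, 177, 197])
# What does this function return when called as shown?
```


maximum([86, 163, 81, 26, 177, 197])
= compare 86 with maximum([163, 81, 26, 177, 197])
= compare 163 with maximum([81, 26, 177, 197])
= compare 81 with maximum([26, 177, 197])
= compare 26 with maximum([177, 197])
= compare 177 with maximum([197])
Base: maximum([197]) = 197
compare 177 with 197: max = 197
compare 26 with 197: max = 197
compare 81 with 197: max = 197
compare 163 with 197: max = 197
compare 86 with 197: max = 197
= 197


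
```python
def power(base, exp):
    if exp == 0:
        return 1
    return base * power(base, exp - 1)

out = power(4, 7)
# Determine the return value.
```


power(4, 7)
= 4 * power(4, 6)
= 4 * 4 * power(4, 5)
= 4 * 4 * 4 * power(4, 4)
= 4 * 4 * 4 * 4 * power(4, 3)
= 4 * 4 * 4 * 4 * 4 * power(4, 2)
= 4 * 4 * 4 * 4 * 4 * 4 * power(4, 1)
= 4 * 4 * 4 * 4 * 4 * 4 * 4 * power(4, 0)
= 4 * 4 * 4 * 4 * 4 * 4 * 4 * 1
= 16384


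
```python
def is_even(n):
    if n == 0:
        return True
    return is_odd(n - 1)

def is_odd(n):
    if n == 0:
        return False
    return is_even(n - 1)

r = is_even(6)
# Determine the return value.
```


is_even(6)
= is_odd(5)
= is_even(4)
= is_odd(3)
= is_even(2)
= is_odd(1)
= is_even(0)
n == 0: return True
= True


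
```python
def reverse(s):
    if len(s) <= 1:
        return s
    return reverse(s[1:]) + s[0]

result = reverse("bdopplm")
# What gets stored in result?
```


reverse("bdopplm")
= reverse("dopplm") + "b"
= reverse("opplm") + "d" + "b"
= reverse("pplm") + "o" + "d" + "b"
= reverse("plm") + "p" + "o" + "d" + "b"
= reverse("lm") + "p" + "p" + "o" + "d" + "b"
= reverse("m") + "l" + "p" + "p" + "o" + "d" + "b"
= "m" + "l" + "p" + "p" + "o" + "d" + "b"
= "mlppodb"


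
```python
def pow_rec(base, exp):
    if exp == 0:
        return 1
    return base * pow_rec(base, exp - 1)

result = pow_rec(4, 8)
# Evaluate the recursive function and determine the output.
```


pow_rec(4, 8)
= 4 * pow_rec(4, 7)
= 4 * 4 * pow_rec(4, 6)
= 4 * 4 * 4 * pow_rec(4, 5)
= 4 * 4 * 4 * 4 * pow_rec(4, 4)
= 4 * 4 * 4 * 4 * 4 * pow_rec(4, 3)
= 4 * 4 * 4 * 4 * 4 * 4 * pow_rec(4, 2)
= 4 * 4 * 4 * 4 * 4 * 4 * 4 * pow_rec(4, 1)
= 4 * 4 * 4 * 4 * 4 * 4 * 4 * 4 * pow_rec(4, 0)
= 4 * 4 * 4 * 4 * 4 * 4 * 4 * 4 * 1
= 65536


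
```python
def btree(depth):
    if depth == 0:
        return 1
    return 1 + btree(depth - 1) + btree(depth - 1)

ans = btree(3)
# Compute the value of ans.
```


btree(3)
= 1 + btree(2) + btree(2)
= 1 + 2 * btree(2)
btree(k) = 2^(k+1) - 1
btree(0) = 1
btree(1) = 3
btree(2) = 7
btree(3) = 15
btree(3) = 2^4 - 1 = 15


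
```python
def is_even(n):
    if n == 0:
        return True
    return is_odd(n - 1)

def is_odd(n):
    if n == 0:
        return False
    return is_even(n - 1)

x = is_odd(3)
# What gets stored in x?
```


is_odd(3)
= is_even(2)
= is_odd(1)
= is_even(0)
n == 0: return True
= True


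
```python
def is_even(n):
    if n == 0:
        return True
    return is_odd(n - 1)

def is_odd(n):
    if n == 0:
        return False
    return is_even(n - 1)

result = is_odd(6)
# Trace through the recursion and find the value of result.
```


is_odd(6)
= is_even(5)
= is_odd(4)
= is_even(3)
= is_odd(2)
= is_even(1)
= is_odd(0)
n == 0: return False
= False


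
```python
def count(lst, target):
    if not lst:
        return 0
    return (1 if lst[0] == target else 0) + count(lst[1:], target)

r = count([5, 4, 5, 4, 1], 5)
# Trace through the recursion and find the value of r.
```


count([5, 4, 5, 4, 1], 5)
lst[0]=5 == 5: 1 + count([4, 5, 4, 1], 5)
lst[0]=4 != 5: 0 + count([5, 4, 1], 5)
lst[0]=5 == 5: 1 + count([4, 1], 5)
lst[0]=4 != 5: 0 + count([1], 5)
lst[0]=1 != 5: 0 + count([], 5)
= 2


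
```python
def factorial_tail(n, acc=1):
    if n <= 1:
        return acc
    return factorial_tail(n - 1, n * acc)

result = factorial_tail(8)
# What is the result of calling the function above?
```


factorial_tail(8, 1)
= factorial_tail(7, 8 * 1) = factorial_tail(7, 8)
= factorial_tail(6, 7 * 8) = factorial_tail(6, 56)
= factorial_tail(5, 6 * 56) = factorial_tail(5, 336)
= factorial_tail(4, 5 * 336) = factorial_tail(4, 1680)
= factorial_tail(3, 4 * 1680) = factorial_tail(3, 6720)
= factorial_tail(2, 3 * 6720) = factorial_tail(2, 20160)
= factorial_tail(1, 2 * 20160) = factorial_tail(1, 40320)
n <= 1, return acc = 40320


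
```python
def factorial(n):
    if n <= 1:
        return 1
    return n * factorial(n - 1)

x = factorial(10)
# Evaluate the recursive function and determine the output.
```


factorial(10)
= 10 * factorial(9)
= 10 * 9 * factorial(8)
= 10 * 9 * 8 * factorial(7)
= 10 * 9 * 8 * 7 * factorial(6)
= 10 * 9 * 8 * 7 * 6 * factorial(5)
= 10 * 9 * 8 * 7 * 6 * 5 * factorial(4)
= 10 * 9 * 8 * 7 * 6 * 5 * 4 * factorial(3)
= 10 * 9 * 8 * 7 * 6 * 5 * 4 * 3 * factorial(2)
= 10 * 9 * 8 * 7 * 6 * 5 * 4 * 3 * 2 * factorial(1)
= 10 * 9 * 8 * 7 * 6 * 5 * 4 * 3 * 2 * 1
= 3628800


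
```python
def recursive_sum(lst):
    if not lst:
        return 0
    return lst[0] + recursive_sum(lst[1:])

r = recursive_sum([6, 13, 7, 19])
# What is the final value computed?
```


recursive_sum([6, 13, 7, 19])
= 6 + recursive_sum([13, 7, 19])
= 6 + 13 + recursive_sum([7, 19])
= 6 + 13 + 7 + recursive_sum([19])
= 6 + 13 + 7 + 19 + recursive_sum([])
= 6 + 13 + 7 + 19 + 0
= 45


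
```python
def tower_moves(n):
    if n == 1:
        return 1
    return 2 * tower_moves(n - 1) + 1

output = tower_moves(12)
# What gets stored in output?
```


tower_moves(12)
= 2 * tower_moves(11) + 1
= 2 * (2 * tower_moves(10) + 1) + 1
= 2 * (2 * (2 * tower_moves(9) + 1) + 1) + 1
= 2 * (2 * (2 * (2 * tower_moves(8) + 1) + 1) + 1) + 1
= 2 * (2 * (2 * (2 * (2 * tower_moves(7) + 1) + 1) + 1) + 1) + 1
= 2 * (2 * (2 * (2 * (2 * (2 * tower_moves(6) + 1) + 1) + 1) + 1) + 1) + 1
= 2 * (2 * (2 * (2 * (2 * (2 * (2 * tower_moves(5) + 1) + 1) + 1) + 1) + 1) + 1) + 1
= 2 * (2 * (2 * (2 * (2 * (2 * (2 * (2 * tower_moves(4) + 1) + 1) + 1) + 1) + 1) + 1) + 1) + 1
= 2 * (2 * (2 * (2 * (2 * (2 * (2 * (2 * (2 * tower_moves(3) + 1) + 1) + 1) + 1) + 1) + 1) + 1) + 1) + 1
= 2 * (2 * (2 * (2 * (2 * (2 * (2 * (2 * (2 * (2 * tower_moves(2) + 1) + 1) + 1) + 1) + 1) + 1) + 1) + 1) + 1) + 1
= 2 * (2 * (2 * (2 * (2 * (2 * (2 * (2 * (2 * (2 * (2 * tower_moves(1) + 1) + 1) + 1) + 1) + 1) + 1) + 1) + 1) + 1) + 1) + 1
Now compute bottom-up:
tower_moves(1) = 1
tower_moves(2) = 2 * 1 + 1 = 3
tower_moves(3) = 2 * 3 + 1 = 7
tower_moves(4) = 2 * 7 + 1 = 15
tower_moves(5) = 2 * 15 + 1 = 31
tower_moves(6) = 2 * 31 + 1 = 63
tower_moves(7) = 2 * 63 + 1 = 127
tower_moves(8) = 2 * 127 + 1 = 255
tower_moves(9) = 2 * 255 + 1 = 511
tower_moves(10) = 2 * 511 + 1 = 1023
tower_moves(11) = 2 * 1023 + 1 = 2047
tower_moves(12) = 2 * 2047 + 1 = 4095
= 4095


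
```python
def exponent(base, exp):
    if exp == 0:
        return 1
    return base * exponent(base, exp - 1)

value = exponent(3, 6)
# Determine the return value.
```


exponent(3, 6)
= 3 * exponent(3, 5)
= 3 * 3 * exponent(3, 4)
= 3 * 3 * 3 * exponent(3, 3)
= 3 * 3 * 3 * 3 * exponent(3, 2)
= 3 * 3 * 3 * 3 * 3 * exponent(3, 1)
= 3 * 3 * 3 * 3 * 3 * 3 * exponent(3, 0)
= 3 * 3 * 3 * 3 * 3 * 3 * 1
= 729


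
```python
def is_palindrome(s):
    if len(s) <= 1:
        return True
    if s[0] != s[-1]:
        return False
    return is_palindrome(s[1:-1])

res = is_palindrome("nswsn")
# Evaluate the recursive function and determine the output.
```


is_palindrome("nswsn")
"nswsn": s[0]='n' == s[-1]='n' -> is_palindrome("sws")
"sws": s[0]='s' == s[-1]='s' -> is_palindrome("w")
"w": len <= 1 -> True
= True


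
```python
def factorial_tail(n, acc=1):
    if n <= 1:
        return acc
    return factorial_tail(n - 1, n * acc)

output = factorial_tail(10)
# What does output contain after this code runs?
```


factorial_tail(10, 1)
= factorial_tail(9, 10 * 1) = factorial_tail(9, 10)
= factorial_tail(8, 9 * 10) = factorial_tail(8, 90)
= factorial_tail(7, 8 * 90) = factorial_tail(7, 720)
= factorial_tail(6, 7 * 720) = factorial_tail(6, 5040)
= factorial_tail(5, 6 * 5040) = factorial_tail(5, 30240)
= factorial_tail(4, 5 * 30240) = factorial_tail(4, 151200)
= factorial_tail(3, 4 * 151200) = factorial_tail(3, 604800)
= factorial_tail(2, 3 * 604800) = factorial_tail(2, 1814400)
= factorial_tail(1, 2 * 1814400) = factorial_tail(1, 3628800)
n <= 1, return acc = 3628800


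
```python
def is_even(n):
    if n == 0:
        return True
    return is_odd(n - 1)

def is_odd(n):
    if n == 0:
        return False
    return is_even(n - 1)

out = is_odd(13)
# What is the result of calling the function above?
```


is_odd(13)
= is_even(12)
= is_odd(11)
= is_even(10)
= is_odd(9)
= is_even(8)
= is_odd(7)
= is_even(6)
= is_odd(5)
= is_even(4)
= is_odd(3)
= is_even(2)
= is_odd(1)
= is_even(0)
n == 0: return True
= True


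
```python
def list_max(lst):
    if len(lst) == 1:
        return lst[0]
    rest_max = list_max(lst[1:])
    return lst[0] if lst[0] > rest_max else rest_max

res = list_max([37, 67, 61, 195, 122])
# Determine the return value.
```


list_max([37, 67, 61, 195, 122])
= compare 37 with list_max([67, 61, 195, 122])
= compare 67 with list_max([61, 195, 122])
= compare 61 with list_max([195, 122])
= compare 195 with list_max([122])
Base: list_max([122]) = 122
compare 195 with 122: max = 195
compare 61 with 195: max = 195
compare 67 with 195: max = 195
compare 37 with 195: max = 195
= 195


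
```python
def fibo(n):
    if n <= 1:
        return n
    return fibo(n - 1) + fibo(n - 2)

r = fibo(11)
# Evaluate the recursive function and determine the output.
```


fibo(11)
= fibo(10) + fibo(9)
= (fibo(9) + fibo(8)) + fibo(9)
Computing bottom-up: fibo(0)=0, fibo(1)=1, fibo(2)=1, fibo(3)=2, fibo(4)=3, fibo(5)=5, fibo(6)=8, fibo(7)=13, fibo(8)=21, fibo(9)=34, fibo(10)=55, fibo(11)=89
= 89


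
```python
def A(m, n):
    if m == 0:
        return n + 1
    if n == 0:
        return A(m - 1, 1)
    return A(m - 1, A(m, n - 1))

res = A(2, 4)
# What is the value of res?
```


A(2, 4)
= A(1, A(2, 3))
First compute A(2, 3) = 9
= A(1, 9)
= 11


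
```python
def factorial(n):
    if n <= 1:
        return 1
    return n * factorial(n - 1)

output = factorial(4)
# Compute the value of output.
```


factorial(4)
= 4 * factorial(3)
= 4 * 3 * factorial(2)
= 4 * 3 * 2 * factorial(1)
= 4 * 3 * 2 * 1
= 24


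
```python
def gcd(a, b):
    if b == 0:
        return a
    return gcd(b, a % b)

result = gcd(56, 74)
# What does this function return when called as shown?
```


gcd(56, 74)
= gcd(74, 56 % 74) = gcd(74, 56)
= gcd(56, 74 % 56) = gcd(56, 18)
= gcd(18, 56 % 18) = gcd(18, 2)
= gcd(2, 18 % 2) = gcd(2, 0)
b == 0, return a = 2


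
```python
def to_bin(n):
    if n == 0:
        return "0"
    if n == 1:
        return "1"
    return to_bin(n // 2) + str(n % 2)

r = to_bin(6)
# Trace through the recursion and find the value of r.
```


to_bin(6)
= to_bin(3) + "0"
= to_bin(1) + "1" + "0"
= "1" + "1" + "0"
= "110"


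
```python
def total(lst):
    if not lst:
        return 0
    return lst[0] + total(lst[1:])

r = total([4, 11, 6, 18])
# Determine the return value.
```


total([4, 11, 6, 18])
= 4 + total([11, 6, 18])
= 4 + 11 + total([6, 18])
= 4 + 11 + 6 + total([18])
= 4 + 11 + 6 + 18 + total([])
= 4 + 11 + 6 + 18 + 0
= 39


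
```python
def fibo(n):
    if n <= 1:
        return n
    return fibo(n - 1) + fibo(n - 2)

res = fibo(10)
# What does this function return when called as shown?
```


fibo(10)
= fibo(9) + fibo(8)
= (fibo(8) + fibo(7)) + fibo(8)
Computing bottom-up: fibo(0)=0, fibo(1)=1, fibo(2)=1, fibo(3)=2, fibo(4)=3, fibo(5)=5, fibo(6)=8, fibo(7)=13, fibo(8)=21, fibo(9)=34, fibo(10)=55
= 55


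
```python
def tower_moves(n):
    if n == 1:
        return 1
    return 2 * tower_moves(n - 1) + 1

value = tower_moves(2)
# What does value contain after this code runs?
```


tower_moves(2)
= 2 * tower_moves(1) + 1
Now compute bottom-up:
tower_moves(1) = 1
tower_moves(2) = 2 * 1 + 1 = 3
= 3


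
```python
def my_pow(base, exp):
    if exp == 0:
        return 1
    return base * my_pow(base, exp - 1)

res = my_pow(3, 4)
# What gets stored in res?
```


my_pow(3, 4)
= 3 * my_pow(3, 3)
= 3 * 3 * my_pow(3, 2)
= 3 * 3 * 3 * my_pow(3, 1)
= 3 * 3 * 3 * 3 * my_pow(3, 0)
= 3 * 3 * 3 * 3 * 1
= 81


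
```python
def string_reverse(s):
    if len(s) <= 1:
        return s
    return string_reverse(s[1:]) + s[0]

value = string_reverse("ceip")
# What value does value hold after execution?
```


string_reverse("ceip")
= string_reverse("eip") + "c"
= string_reverse("ip") + "e" + "c"
= string_reverse("p") + "i" + "e" + "c"
= "p" + "i" + "e" + "c"
= "piec"


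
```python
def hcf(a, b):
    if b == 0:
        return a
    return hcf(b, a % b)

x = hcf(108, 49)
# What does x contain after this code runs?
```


hcf(108, 49)
= hcf(49, 108 % 49) = hcf(49, 10)
= hcf(10, 49 % 10) = hcf(10, 9)
= hcf(9, 10 % 9) = hcf(9, 1)
= hcf(1, 9 % 1) = hcf(1, 0)
b == 0, return a = 1


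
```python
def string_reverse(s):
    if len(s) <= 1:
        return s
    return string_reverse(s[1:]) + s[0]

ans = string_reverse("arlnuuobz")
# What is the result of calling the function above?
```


string_reverse("arlnuuobz")
= string_reverse("rlnuuobz") + "a"
= string_reverse("lnuuobz") + "r" + "a"
= string_reverse("nuuobz") + "l" + "r" + "a"
= string_reverse("uuobz") + "n" + "l" + "r" + "a"
= string_reverse("uobz") + "u" + "n" + "l" + "r" + "a"
= string_reverse("obz") + "u" + "u" + "n" + "l" + "r" + "a"
= string_reverse("bz") + "o" + "u" + "u" + "n" + "l" + "r" + "a"
= string_reverse("z") + "b" + "o" + "u" + "u" + "n" + "l" + "r" + "a"
= "z" + "b" + "o" + "u" + "u" + "n" + "l" + "r" + "a"
= "zbouunlra"


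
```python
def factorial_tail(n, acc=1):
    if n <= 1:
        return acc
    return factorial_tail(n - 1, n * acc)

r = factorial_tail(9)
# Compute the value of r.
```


factorial_tail(9, 1)
= factorial_tail(8, 9 * 1) = factorial_tail(8, 9)
= factorial_tail(7, 8 * 9) = factorial_tail(7, 72)
= factorial_tail(6, 7 * 72) = factorial_tail(6, 504)
= factorial_tail(5, 6 * 504) = factorial_tail(5, 3024)
= factorial_tail(4, 5 * 3024) = factorial_tail(4, 15120)
= factorial_tail(3, 4 * 15120) = factorial_tail(3, 60480)
= factorial_tail(2, 3 * 60480) = factorial_tail(2, 181440)
= factorial_tail(1, 2 * 181440) = factorial_tail(1, 362880)
n <= 1, return acc = 362880


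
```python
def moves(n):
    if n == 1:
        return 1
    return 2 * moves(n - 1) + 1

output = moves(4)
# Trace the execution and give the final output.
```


moves(4)
= 2 * moves(3) + 1
= 2 * (2 * moves(2) + 1) + 1
= 2 * (2 * (2 * moves(1) + 1) + 1) + 1
Now compute bottom-up:
moves(1) = 1
moves(2) = 2 * 1 + 1 = 3
moves(3) = 2 * 3 + 1 = 7
moves(4) = 2 * 7 + 1 = 15
= 15


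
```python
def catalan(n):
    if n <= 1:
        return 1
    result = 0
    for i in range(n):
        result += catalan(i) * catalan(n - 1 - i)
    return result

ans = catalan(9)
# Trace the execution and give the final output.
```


catalan(9)
= sum of catalan(i) * catalan(9-1-i) for i in 0..8
First compute sub-values bottom-up:
  catalan(0) = 1, catalan(1) = 1
  catalan(2) = 1*1 + 1*1 = 2
  catalan(3) = 1*2 + 1*1 + 2*1 = 5
  catalan(4) = 1*5 + 1*2 + 2*1 + 5*1 = 14
  catalan(5) = 1*14 + 1*5 + 2*2 + 5*1 + 14*1 = 42
  catalan(6) = 1*42 + 1*14 + 2*5 + 5*2 + 14*1 + 42*1 = 132
  catalan(7) = 1*132 + 1*42 + 2*14 + 5*5 + 14*2 + 42*1 + 132*1 = 429
  catalan(8) = 1*429 + 1*132 + 2*42 + 5*14 + 14*5 + 42*2 + 132*1 + 429*1 = 1430
Now catalan(9):
  catalan(0)*catalan(8) = 1*1430 = 1430
  catalan(1)*catalan(7) = 1*429 = 429
  catalan(2)*catalan(6) = 2*132 = 264
  catalan(3)*catalan(5) = 5*42 = 210
  catalan(4)*catalan(4) = 14*14 = 196
  catalan(5)*catalan(3) = 42*5 = 210
  catalan(6)*catalan(2) = 132*2 = 264
  catalan(7)*catalan(1) = 429*1 = 429
  catalan(8)*catalan(0) = 1430*1 = 1430
= 1430 + 429 + 264 + 210 + 196 + 210 + 264 + 429 + 1430
= 4862


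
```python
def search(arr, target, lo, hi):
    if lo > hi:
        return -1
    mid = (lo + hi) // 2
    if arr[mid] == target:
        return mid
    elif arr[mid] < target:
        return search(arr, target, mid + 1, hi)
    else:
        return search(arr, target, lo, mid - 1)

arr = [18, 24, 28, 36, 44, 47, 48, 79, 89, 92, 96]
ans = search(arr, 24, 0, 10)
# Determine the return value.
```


search(arr, 24, 0, 10)
lo=0, hi=10, mid=5, arr[mid]=47
47 > 24, search left half
lo=0, hi=4, mid=2, arr[mid]=28
28 > 24, search left half
lo=0, hi=1, mid=0, arr[mid]=18
18 < 24, search right half
lo=1, hi=1, mid=1, arr[mid]=24
arr[1] == 24, found at index 1
= 1


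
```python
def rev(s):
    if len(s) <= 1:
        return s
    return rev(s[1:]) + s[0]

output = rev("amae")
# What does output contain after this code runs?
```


rev("amae")
= rev("mae") + "a"
= rev("ae") + "m" + "a"
= rev("e") + "a" + "m" + "a"
= "e" + "a" + "m" + "a"
= "eama"


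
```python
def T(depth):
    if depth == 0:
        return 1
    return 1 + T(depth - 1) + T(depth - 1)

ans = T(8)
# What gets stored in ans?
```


T(8)
= 1 + T(7) + T(7)
= 1 + 2 * T(7)
T(k) = 2^(k+1) - 1
T(0) = 1
T(1) = 3
T(2) = 7
T(3) = 15
T(4) = 31
T(8) = 2^9 - 1 = 511


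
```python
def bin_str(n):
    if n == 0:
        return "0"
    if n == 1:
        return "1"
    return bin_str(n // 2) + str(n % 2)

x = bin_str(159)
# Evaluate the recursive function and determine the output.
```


bin_str(159)
= bin_str(79) + "1"
= bin_str(39) + "1" + "1"
= bin_str(19) + "1" + "1" + "1"
= bin_str(9) + "1" + "1" + "1" + "1"
= bin_str(4) + "1" + "1" + "1" + "1" + "1"
= bin_str(2) + "0" + "1" + "1" + "1" + "1" + "1"
= bin_str(1) + "0" + "0" + "1" + "1" + "1" + "1" + "1"
= "1" + "0" + "0" + "1" + "1" + "1" + "1" + "1"
= "10011111"


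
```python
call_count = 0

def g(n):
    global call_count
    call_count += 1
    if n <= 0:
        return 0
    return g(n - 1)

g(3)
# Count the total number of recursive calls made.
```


g(3) calls g(2) calls ... calls g(0)
Total calls: 3 + 1 (for base case) = 4


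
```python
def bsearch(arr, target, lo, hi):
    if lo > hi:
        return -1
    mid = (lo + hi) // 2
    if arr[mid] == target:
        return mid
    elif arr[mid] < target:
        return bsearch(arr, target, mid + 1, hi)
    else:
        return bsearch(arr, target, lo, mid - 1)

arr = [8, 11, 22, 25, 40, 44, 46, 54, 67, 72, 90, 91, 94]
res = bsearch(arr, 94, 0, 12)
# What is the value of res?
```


bsearch(arr, 94, 0, 12)
lo=0, hi=12, mid=6, arr[mid]=46
46 < 94, search right half
lo=7, hi=12, mid=9, arr[mid]=72
72 < 94, search right half
lo=10, hi=12, mid=11, arr[mid]=91
91 < 94, search right half
lo=12, hi=12, mid=12, arr[mid]=94
arr[12] == 94, found at index 12
= 12


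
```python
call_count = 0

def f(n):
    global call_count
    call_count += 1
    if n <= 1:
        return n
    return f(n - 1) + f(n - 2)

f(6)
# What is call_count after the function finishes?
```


f(6) calls f(5) and f(4); each non-base call branches into two more.
Let C(k) = total number of calls made by f(k), including the call to f(k) itself.
Base cases: C(0) = 1, C(1) = 1
Recurrence: C(k) = 1 + C(k-1) + C(k-2)
  C(2) = 1 + C(1) + C(0) = 1 + 1 + 1 = 3
  C(3) = 1 + C(2) + C(1) = 1 + 3 + 1 = 5
  C(4) = 1 + C(3) + C(2) = 1 + 5 + 3 = 9
  C(5) = 1 + C(4) + C(3) = 1 + 9 + 5 = 15
  C(6) = 1 + C(5) + C(4) = 1 + 15 + 9 = 25
Total calls = C(6) = 25


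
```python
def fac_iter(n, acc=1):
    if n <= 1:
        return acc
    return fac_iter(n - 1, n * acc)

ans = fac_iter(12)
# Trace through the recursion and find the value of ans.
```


fac_iter(12, 1)
= fac_iter(11, 12 * 1) = fac_iter(11, 12)
= fac_iter(10, 11 * 12) = fac_iter(10, 132)
= fac_iter(9, 10 * 132) = fac_iter(9, 1320)
= fac_iter(8, 9 * 1320) = fac_iter(8, 11880)
= fac_iter(7, 8 * 11880) = fac_iter(7, 95040)
= fac_iter(6, 7 * 95040) = fac_iter(6, 665280)
= fac_iter(5, 6 * 665280) = fac_iter(5, 3991680)
= fac_iter(4, 5 * 3991680) = fac_iter(4, 19958400)
= fac_iter(3, 4 * 19958400) = fac_iter(3, 79833600)
= fac_iter(2, 3 * 79833600) = fac_iter(2, 239500800)
= fac_iter(1, 2 * 239500800) = fac_iter(1, 479001600)
n <= 1, return acc = 479001600


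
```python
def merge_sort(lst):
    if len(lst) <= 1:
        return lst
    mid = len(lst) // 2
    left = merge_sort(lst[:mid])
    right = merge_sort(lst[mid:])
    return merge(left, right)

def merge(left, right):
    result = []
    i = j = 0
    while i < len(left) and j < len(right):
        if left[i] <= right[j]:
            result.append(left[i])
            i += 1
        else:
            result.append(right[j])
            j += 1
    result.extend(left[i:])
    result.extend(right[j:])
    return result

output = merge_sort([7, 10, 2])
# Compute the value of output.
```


merge_sort([7, 10, 2])
Split into [7] and [10, 2]
Left sorted: [7]
Right sorted: [2, 10]
Merge [7] and [2, 10]
= [2, 7, 10]


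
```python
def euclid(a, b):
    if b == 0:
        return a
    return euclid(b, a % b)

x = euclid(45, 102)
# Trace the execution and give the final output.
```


euclid(45, 102)
= euclid(102, 45 % 102) = euclid(102, 45)
= euclid(45, 102 % 45) = euclid(45, 12)
= euclid(12, 45 % 12) = euclid(12, 9)
= euclid(9, 12 % 9) = euclid(9, 3)
= euclid(3, 9 % 3) = euclid(3, 0)
b == 0, return a = 3


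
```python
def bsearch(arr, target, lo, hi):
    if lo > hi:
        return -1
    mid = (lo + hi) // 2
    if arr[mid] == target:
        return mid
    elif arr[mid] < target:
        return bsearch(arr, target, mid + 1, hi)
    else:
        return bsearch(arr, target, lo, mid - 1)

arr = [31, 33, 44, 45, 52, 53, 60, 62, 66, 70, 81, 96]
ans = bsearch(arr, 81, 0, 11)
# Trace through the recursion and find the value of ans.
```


bsearch(arr, 81, 0, 11)
lo=0, hi=11, mid=5, arr[mid]=53
53 < 81, search right half
lo=6, hi=11, mid=8, arr[mid]=66
66 < 81, search right half
lo=9, hi=11, mid=10, arr[mid]=81
arr[10] == 81, found at index 10
= 10


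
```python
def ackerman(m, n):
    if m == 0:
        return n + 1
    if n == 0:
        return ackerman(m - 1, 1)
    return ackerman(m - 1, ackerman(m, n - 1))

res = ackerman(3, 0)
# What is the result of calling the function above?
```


ackerman(3, 0)
n == 0: return ackerman(2, 1)
= ackerman(2, 1) = 5
= 5


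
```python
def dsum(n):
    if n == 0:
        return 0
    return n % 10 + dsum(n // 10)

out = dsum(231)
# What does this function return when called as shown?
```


dsum(231)
= 1 + dsum(23)
= 1 + 3 + dsum(2)
= 1 + 3 + 2 + dsum(0)
= 1 + 3 + 2 + 0
= 6


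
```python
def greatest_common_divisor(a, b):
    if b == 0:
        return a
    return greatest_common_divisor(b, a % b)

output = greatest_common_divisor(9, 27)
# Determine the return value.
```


greatest_common_divisor(9, 27)
= greatest_common_divisor(27, 9 % 27) = greatest_common_divisor(27, 9)
= greatest_common_divisor(9, 27 % 9) = greatest_common_divisor(9, 0)
b == 0, return a = 9


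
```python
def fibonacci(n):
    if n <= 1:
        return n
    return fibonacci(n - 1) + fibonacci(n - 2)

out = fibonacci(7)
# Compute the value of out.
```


fibonacci(7)
= fibonacci(6) + fibonacci(5)
= (fibonacci(5) + fibonacci(4)) + fibonacci(5)
Computing bottom-up: fibonacci(0)=0, fibonacci(1)=1, fibonacci(2)=1, fibonacci(3)=2, fibonacci(4)=3, fibonacci(5)=5, fibonacci(6)=8, fibonacci(7)=13
= 13


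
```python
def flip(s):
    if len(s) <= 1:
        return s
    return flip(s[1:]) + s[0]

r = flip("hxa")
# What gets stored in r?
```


flip("hxa")
= flip("xa") + "h"
= flip("a") + "x" + "h"
= "a" + "x" + "h"
= "axh"


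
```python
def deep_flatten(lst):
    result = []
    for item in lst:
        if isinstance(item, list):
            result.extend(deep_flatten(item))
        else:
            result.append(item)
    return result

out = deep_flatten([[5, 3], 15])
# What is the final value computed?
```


deep_flatten([[5, 3], 15])
Processing each element:
  [5, 3] is a list -> deep_flatten recursively -> [5, 3]
  15 is not a list -> append 15
= [5, 3, 15]


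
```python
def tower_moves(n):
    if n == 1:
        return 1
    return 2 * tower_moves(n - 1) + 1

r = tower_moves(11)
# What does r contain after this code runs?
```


tower_moves(11)
= 2 * tower_moves(10) + 1
= 2 * (2 * tower_moves(9) + 1) + 1
= 2 * (2 * (2 * tower_moves(8) + 1) + 1) + 1
= 2 * (2 * (2 * (2 * tower_moves(7) + 1) + 1) + 1) + 1
= 2 * (2 * (2 * (2 * (2 * tower_moves(6) + 1) + 1) + 1) + 1) + 1
= 2 * (2 * (2 * (2 * (2 * (2 * tower_moves(5) + 1) + 1) + 1) + 1) + 1) + 1
= 2 * (2 * (2 * (2 * (2 * (2 * (2 * tower_moves(4) + 1) + 1) + 1) + 1) + 1) + 1) + 1
= 2 * (2 * (2 * (2 * (2 * (2 * (2 * (2 * tower_moves(3) + 1) + 1) + 1) + 1) + 1) + 1) + 1) + 1
= 2 * (2 * (2 * (2 * (2 * (2 * (2 * (2 * (2 * tower_moves(2) + 1) + 1) + 1) + 1) + 1) + 1) + 1) + 1) + 1
= 2 * (2 * (2 * (2 * (2 * (2 * (2 * (2 * (2 * (2 * tower_moves(1) + 1) + 1) + 1) + 1) + 1) + 1) + 1) + 1) + 1) + 1
Now compute bottom-up:
tower_moves(1) = 1
tower_moves(2) = 2 * 1 + 1 = 3
tower_moves(3) = 2 * 3 + 1 = 7
tower_moves(4) = 2 * 7 + 1 = 15
tower_moves(5) = 2 * 15 + 1 = 31
tower_moves(6) = 2 * 31 + 1 = 63
tower_moves(7) = 2 * 63 + 1 = 127
tower_moves(8) = 2 * 127 + 1 = 255
tower_moves(9) = 2 * 255 + 1 = 511
tower_moves(10) = 2 * 511 + 1 = 1023
tower_moves(11) = 2 * 1023 + 1 = 2047
= 2047


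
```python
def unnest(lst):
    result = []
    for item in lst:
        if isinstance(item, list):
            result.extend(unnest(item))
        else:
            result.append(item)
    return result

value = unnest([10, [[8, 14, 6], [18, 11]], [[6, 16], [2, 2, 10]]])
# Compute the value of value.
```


unnest([10, [[8, 14, 6], [18, 11]], [[6, 16], [2, 2, 10]]])
Processing each element:
  10 is not a list -> append 10
  [[8, 14, 6], [18, 11]] is a list -> unnest recursively -> [8, 14, 6, 18, 11]
  [[6, 16], [2, 2, 10]] is a list -> unnest recursively -> [6, 16, 2, 2, 10]
= [10, 8, 14, 6, 18, 11, 6, 16, 2, 2, 10]


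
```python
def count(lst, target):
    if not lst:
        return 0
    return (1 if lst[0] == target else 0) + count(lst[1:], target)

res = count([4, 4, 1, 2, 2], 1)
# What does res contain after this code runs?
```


count([4, 4, 1, 2, 2], 1)
lst[0]=4 != 1: 0 + count([4, 1, 2, 2], 1)
lst[0]=4 != 1: 0 + count([1, 2, 2], 1)
lst[0]=1 == 1: 1 + count([2, 2], 1)
lst[0]=2 != 1: 0 + count([2], 1)
lst[0]=2 != 1: 0 + count([], 1)
= 1


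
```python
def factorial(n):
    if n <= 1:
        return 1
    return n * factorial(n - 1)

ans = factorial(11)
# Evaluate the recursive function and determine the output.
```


factorial(11)
= 11 * factorial(10)
= 11 * 10 * factorial(9)
= 11 * 10 * 9 * factorial(8)
= 11 * 10 * 9 * 8 * factorial(7)
= 11 * 10 * 9 * 8 * 7 * factorial(6)
= 11 * 10 * 9 * 8 * 7 * 6 * factorial(5)
= 11 * 10 * 9 * 8 * 7 * 6 * 5 * factorial(4)
= 11 * 10 * 9 * 8 * 7 * 6 * 5 * 4 * factorial(3)
= 11 * 10 * 9 * 8 * 7 * 6 * 5 * 4 * 3 * factorial(2)
= 11 * 10 * 9 * 8 * 7 * 6 * 5 * 4 * 3 * 2 * factorial(1)
= 11 * 10 * 9 * 8 * 7 * 6 * 5 * 4 * 3 * 2 * 1
= 39916800


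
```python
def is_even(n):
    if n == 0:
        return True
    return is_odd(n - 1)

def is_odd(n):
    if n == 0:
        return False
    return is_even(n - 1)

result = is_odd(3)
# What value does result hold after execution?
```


is_odd(3)
= is_even(2)
= is_odd(1)
= is_even(0)
n == 0: return True
= True


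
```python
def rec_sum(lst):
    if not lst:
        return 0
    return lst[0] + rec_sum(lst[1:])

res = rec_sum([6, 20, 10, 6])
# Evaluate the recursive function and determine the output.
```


rec_sum([6, 20, 10, 6])
= 6 + rec_sum([20, 10, 6])
= 6 + 20 + rec_sum([10, 6])
= 6 + 20 + 10 + rec_sum([6])
= 6 + 20 + 10 + 6 + rec_sum([])
= 6 + 20 + 10 + 6 + 0
= 42


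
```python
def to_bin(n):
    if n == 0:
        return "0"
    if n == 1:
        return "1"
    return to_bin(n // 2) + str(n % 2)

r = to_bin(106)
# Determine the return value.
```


to_bin(106)
= to_bin(53) + "0"
= to_bin(26) + "1" + "0"
= to_bin(13) + "0" + "1" + "0"
= to_bin(6) + "1" + "0" + "1" + "0"
= to_bin(3) + "0" + "1" + "0" + "1" + "0"
= to_bin(1) + "1" + "0" + "1" + "0" + "1" + "0"
= "1" + "1" + "0" + "1" + "0" + "1" + "0"
= "1101010"


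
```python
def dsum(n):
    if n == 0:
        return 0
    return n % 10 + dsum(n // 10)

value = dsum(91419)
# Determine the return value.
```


dsum(91419)
= 9 + dsum(9141)
= 9 + 1 + dsum(914)
= 9 + 1 + 4 + dsum(91)
= 9 + 1 + 4 + 1 + dsum(9)
= 9 + 1 + 4 + 1 + 9 + dsum(0)
= 9 + 1 + 4 + 1 + 9 + 0
= 24


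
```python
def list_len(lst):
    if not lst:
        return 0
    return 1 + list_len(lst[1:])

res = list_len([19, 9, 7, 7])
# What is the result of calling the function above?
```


list_len([19, 9, 7, 7])
= 1 + list_len([9, 7, 7])
= 1 + 1 + list_len([7, 7])
= 1 + 1 + 1 + list_len([7])
= 1 + 1 + 1 + 1 + list_len([])
= 1 + 1 + 1 + 1 + 0
= 4


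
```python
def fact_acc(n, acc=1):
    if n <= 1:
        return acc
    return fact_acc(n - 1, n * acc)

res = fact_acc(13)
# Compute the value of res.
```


fact_acc(13, 1)
= fact_acc(12, 13 * 1) = fact_acc(12, 13)
= fact_acc(11, 12 * 13) = fact_acc(11, 156)
= fact_acc(10, 11 * 156) = fact_acc(10, 1716)
= fact_acc(9, 10 * 1716) = fact_acc(9, 17160)
= fact_acc(8, 9 * 17160) = fact_acc(8, 154440)
= fact_acc(7, 8 * 154440) = fact_acc(7, 1235520)
= fact_acc(6, 7 * 1235520) = fact_acc(6, 8648640)
= fact_acc(5, 6 * 8648640) = fact_acc(5, 51891840)
= fact_acc(4, 5 * 51891840) = fact_acc(4, 259459200)
= fact_acc(3, 4 * 259459200) = fact_acc(3, 1037836800)
= fact_acc(2, 3 * 1037836800) = fact_acc(2, 3113510400)
= fact_acc(1, 2 * 3113510400) = fact_acc(1, 6227020800)
n <= 1, return acc = 6227020800


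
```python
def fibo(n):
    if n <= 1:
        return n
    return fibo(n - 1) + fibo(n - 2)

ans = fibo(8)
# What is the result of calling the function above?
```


fibo(8)
= fibo(7) + fibo(6)
= (fibo(6) + fibo(5)) + fibo(6)
Computing bottom-up: fibo(0)=0, fibo(1)=1, fibo(2)=1, fibo(3)=2, fibo(4)=3, fibo(5)=5, fibo(6)=8, fibo(7)=13, fibo(8)=21
= 21


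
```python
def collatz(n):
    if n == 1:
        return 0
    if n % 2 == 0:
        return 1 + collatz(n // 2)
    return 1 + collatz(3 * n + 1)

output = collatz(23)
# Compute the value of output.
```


collatz(23)
23 is odd -> 3*23+1 = 70 -> collatz(70)
70 is even -> collatz(35)
35 is odd -> 3*35+1 = 106 -> collatz(106)
106 is even -> collatz(53)
53 is odd -> 3*53+1 = 160 -> collatz(160)
160 is even -> collatz(80)
80 is even -> collatz(40)
40 is even -> collatz(20)
20 is even -> collatz(10)
10 is even -> collatz(5)
5 is odd -> 3*5+1 = 16 -> collatz(16)
16 is even -> collatz(8)
8 is even -> collatz(4)
4 is even -> collatz(2)
2 is even -> collatz(1)
Reached 1 after 15 steps
= 15


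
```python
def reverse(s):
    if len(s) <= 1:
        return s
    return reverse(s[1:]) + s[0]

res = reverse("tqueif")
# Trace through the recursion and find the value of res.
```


reverse("tqueif")
= reverse("queif") + "t"
= reverse("ueif") + "q" + "t"
= reverse("eif") + "u" + "q" + "t"
= reverse("if") + "e" + "u" + "q" + "t"
= reverse("f") + "i" + "e" + "u" + "q" + "t"
= "f" + "i" + "e" + "u" + "q" + "t"
= "fieuqt"


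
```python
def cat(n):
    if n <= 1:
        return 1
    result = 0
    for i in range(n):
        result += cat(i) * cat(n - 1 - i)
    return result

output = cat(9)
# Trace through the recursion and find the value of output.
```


cat(9)
= sum of cat(i) * cat(9-1-i) for i in 0..8
First compute sub-values bottom-up:
  cat(0) = 1, cat(1) = 1
  cat(2) = 1*1 + 1*1 = 2
  cat(3) = 1*2 + 1*1 + 2*1 = 5
  cat(4) = 1*5 + 1*2 + 2*1 + 5*1 = 14
  cat(5) = 1*14 + 1*5 + 2*2 + 5*1 + 14*1 = 42
  cat(6) = 1*42 + 1*14 + 2*5 + 5*2 + 14*1 + 42*1 = 132
  cat(7) = 1*132 + 1*42 + 2*14 + 5*5 + 14*2 + 42*1 + 132*1 = 429
  cat(8) = 1*429 + 1*132 + 2*42 + 5*14 + 14*5 + 42*2 + 132*1 + 429*1 = 1430
Now cat(9):
  cat(0)*cat(8) = 1*1430 = 1430
  cat(1)*cat(7) = 1*429 = 429
  cat(2)*cat(6) = 2*132 = 264
  cat(3)*cat(5) = 5*42 = 210
  cat(4)*cat(4) = 14*14 = 196
  cat(5)*cat(3) = 42*5 = 210
  cat(6)*cat(2) = 132*2 = 264
  cat(7)*cat(1) = 429*1 = 429
  cat(8)*cat(0) = 1430*1 = 1430
= 1430 + 429 + 264 + 210 + 196 + 210 + 264 + 429 + 1430
= 4862


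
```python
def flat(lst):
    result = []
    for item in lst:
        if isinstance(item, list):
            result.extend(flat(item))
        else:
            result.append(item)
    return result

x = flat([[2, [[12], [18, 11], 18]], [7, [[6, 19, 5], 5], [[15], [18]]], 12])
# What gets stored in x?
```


flat([[2, [[12], [18, 11], 18]], [7, [[6, 19, 5], 5], [[15], [18]]], 12])
Processing each element:
  [2, [[12], [18, 11], 18]] is a list -> flat recursively -> [2, 12, 18, 11, 18]
  [7, [[6, 19, 5], 5], [[15], [18]]] is a list -> flat recursively -> [7, 6, 19, 5, 5, 15, 18]
  12 is not a list -> append 12
= [2, 12, 18, 11, 18, 7, 6, 19, 5, 5, 15, 18, 12]


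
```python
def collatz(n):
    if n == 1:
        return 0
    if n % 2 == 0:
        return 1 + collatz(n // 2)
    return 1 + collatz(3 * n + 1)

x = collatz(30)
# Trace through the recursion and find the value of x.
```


collatz(30)
30 is even -> collatz(15)
15 is odd -> 3*15+1 = 46 -> collatz(46)
46 is even -> collatz(23)
23 is odd -> 3*23+1 = 70 -> collatz(70)
70 is even -> collatz(35)
35 is odd -> 3*35+1 = 106 -> collatz(106)
106 is even -> collatz(53)
53 is odd -> 3*53+1 = 160 -> collatz(160)
160 is even -> collatz(80)
80 is even -> collatz(40)
40 is even -> collatz(20)
20 is even -> collatz(10)
10 is even -> collatz(5)
5 is odd -> 3*5+1 = 16 -> collatz(16)
16 is even -> collatz(8)
8 is even -> collatz(4)
4 is even -> collatz(2)
2 is even -> collatz(1)
Reached 1 after 18 steps
= 18
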